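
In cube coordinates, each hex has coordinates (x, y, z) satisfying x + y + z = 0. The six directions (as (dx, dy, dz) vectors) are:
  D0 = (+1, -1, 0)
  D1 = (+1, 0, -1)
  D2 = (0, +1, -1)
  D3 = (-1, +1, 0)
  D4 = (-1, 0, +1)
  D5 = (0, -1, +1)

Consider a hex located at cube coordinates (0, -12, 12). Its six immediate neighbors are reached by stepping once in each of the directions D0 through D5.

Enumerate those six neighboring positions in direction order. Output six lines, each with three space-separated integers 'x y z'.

Center: (0, -12, 12). Add each direction:
  D0: (0, -12, 12) + (1, -1, 0) = (1, -13, 12)
  D1: (0, -12, 12) + (1, 0, -1) = (1, -12, 11)
  D2: (0, -12, 12) + (0, 1, -1) = (0, -11, 11)
  D3: (0, -12, 12) + (-1, 1, 0) = (-1, -11, 12)
  D4: (0, -12, 12) + (-1, 0, 1) = (-1, -12, 13)
  D5: (0, -12, 12) + (0, -1, 1) = (0, -13, 13)

Answer: 1 -13 12
1 -12 11
0 -11 11
-1 -11 12
-1 -12 13
0 -13 13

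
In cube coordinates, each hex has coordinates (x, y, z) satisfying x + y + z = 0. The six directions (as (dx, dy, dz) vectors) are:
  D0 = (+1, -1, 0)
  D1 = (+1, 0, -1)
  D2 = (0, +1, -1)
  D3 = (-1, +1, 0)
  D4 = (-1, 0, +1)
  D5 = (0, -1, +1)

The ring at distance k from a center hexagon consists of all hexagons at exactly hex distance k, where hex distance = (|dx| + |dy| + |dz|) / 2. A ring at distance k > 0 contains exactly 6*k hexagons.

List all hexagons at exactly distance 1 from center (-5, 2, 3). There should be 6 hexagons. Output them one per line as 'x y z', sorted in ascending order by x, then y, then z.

Answer: -6 2 4
-6 3 3
-5 1 4
-5 3 2
-4 1 3
-4 2 2

Derivation:
Walk ring at distance 1 from (-5, 2, 3):
Start at center + D4*1 = (-6, 2, 4)
  hex 0: (-6, 2, 4)
  hex 1: (-5, 1, 4)
  hex 2: (-4, 1, 3)
  hex 3: (-4, 2, 2)
  hex 4: (-5, 3, 2)
  hex 5: (-6, 3, 3)
Sorted: 6 hexes.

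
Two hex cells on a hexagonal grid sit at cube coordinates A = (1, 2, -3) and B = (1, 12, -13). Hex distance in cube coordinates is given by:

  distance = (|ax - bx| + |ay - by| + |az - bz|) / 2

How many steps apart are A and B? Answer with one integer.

|ax - bx| = |1 - 1| = 0
|ay - by| = |2 - 12| = 10
|az - bz| = |-3 - (-13)| = 10
distance = (0 + 10 + 10) / 2 = 20 / 2 = 10

Answer: 10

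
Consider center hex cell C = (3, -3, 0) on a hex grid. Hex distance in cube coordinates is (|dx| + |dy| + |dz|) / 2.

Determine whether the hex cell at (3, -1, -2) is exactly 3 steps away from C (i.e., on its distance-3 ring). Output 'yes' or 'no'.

|px - cx| = |3 - 3| = 0
|py - cy| = |-1 - (-3)| = 2
|pz - cz| = |-2 - 0| = 2
distance = (0+2+2)/2 = 4/2 = 2
radius = 3; distance != radius -> no

Answer: no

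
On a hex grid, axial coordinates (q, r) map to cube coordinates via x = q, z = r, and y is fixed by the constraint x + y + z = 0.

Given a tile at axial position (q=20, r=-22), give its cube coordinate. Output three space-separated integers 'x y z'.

Answer: 20 2 -22

Derivation:
x = q = 20
z = r = -22
y = -x - z = -(20) - (-22) = 2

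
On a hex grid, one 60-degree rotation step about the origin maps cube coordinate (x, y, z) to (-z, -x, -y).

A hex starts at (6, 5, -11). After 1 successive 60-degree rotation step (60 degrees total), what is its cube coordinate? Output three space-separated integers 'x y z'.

Answer: 11 -6 -5

Derivation:
Start: (6, 5, -11)
Step 1: (6, 5, -11) -> (-(-11), -(6), -(5)) = (11, -6, -5)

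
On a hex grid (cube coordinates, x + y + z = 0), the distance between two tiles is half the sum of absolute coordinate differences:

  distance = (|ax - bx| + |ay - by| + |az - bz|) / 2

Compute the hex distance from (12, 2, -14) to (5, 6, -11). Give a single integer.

|ax - bx| = |12 - 5| = 7
|ay - by| = |2 - 6| = 4
|az - bz| = |-14 - (-11)| = 3
distance = (7 + 4 + 3) / 2 = 14 / 2 = 7

Answer: 7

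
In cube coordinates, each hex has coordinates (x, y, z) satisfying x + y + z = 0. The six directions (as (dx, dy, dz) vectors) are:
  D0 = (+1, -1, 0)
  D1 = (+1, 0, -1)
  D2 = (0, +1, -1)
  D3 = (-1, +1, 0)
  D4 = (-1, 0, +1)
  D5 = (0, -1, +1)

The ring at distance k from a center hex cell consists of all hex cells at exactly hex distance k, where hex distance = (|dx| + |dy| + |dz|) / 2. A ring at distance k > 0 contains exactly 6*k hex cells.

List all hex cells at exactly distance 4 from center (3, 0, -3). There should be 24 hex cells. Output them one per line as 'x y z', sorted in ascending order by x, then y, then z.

Walk ring at distance 4 from (3, 0, -3):
Start at center + D4*4 = (-1, 0, 1)
  hex 0: (-1, 0, 1)
  hex 1: (0, -1, 1)
  hex 2: (1, -2, 1)
  hex 3: (2, -3, 1)
  hex 4: (3, -4, 1)
  hex 5: (4, -4, 0)
  hex 6: (5, -4, -1)
  hex 7: (6, -4, -2)
  hex 8: (7, -4, -3)
  hex 9: (7, -3, -4)
  hex 10: (7, -2, -5)
  hex 11: (7, -1, -6)
  hex 12: (7, 0, -7)
  hex 13: (6, 1, -7)
  hex 14: (5, 2, -7)
  hex 15: (4, 3, -7)
  hex 16: (3, 4, -7)
  hex 17: (2, 4, -6)
  hex 18: (1, 4, -5)
  hex 19: (0, 4, -4)
  hex 20: (-1, 4, -3)
  hex 21: (-1, 3, -2)
  hex 22: (-1, 2, -1)
  hex 23: (-1, 1, 0)
Sorted: 24 hexes.

Answer: -1 0 1
-1 1 0
-1 2 -1
-1 3 -2
-1 4 -3
0 -1 1
0 4 -4
1 -2 1
1 4 -5
2 -3 1
2 4 -6
3 -4 1
3 4 -7
4 -4 0
4 3 -7
5 -4 -1
5 2 -7
6 -4 -2
6 1 -7
7 -4 -3
7 -3 -4
7 -2 -5
7 -1 -6
7 0 -7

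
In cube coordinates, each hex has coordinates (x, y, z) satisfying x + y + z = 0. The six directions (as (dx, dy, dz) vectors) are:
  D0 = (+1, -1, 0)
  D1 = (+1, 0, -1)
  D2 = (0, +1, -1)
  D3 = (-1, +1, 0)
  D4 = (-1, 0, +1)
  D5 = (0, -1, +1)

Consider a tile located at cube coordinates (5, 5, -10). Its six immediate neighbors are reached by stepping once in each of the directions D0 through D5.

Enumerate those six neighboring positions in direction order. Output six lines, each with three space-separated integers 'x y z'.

Center: (5, 5, -10). Add each direction:
  D0: (5, 5, -10) + (1, -1, 0) = (6, 4, -10)
  D1: (5, 5, -10) + (1, 0, -1) = (6, 5, -11)
  D2: (5, 5, -10) + (0, 1, -1) = (5, 6, -11)
  D3: (5, 5, -10) + (-1, 1, 0) = (4, 6, -10)
  D4: (5, 5, -10) + (-1, 0, 1) = (4, 5, -9)
  D5: (5, 5, -10) + (0, -1, 1) = (5, 4, -9)

Answer: 6 4 -10
6 5 -11
5 6 -11
4 6 -10
4 5 -9
5 4 -9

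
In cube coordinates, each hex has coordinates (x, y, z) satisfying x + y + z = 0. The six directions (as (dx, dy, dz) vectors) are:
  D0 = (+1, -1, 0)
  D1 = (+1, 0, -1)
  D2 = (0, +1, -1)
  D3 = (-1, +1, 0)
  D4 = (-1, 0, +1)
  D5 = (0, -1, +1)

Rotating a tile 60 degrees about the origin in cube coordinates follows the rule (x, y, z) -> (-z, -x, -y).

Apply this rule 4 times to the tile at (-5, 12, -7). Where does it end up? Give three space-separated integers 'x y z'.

Start: (-5, 12, -7)
Step 1: (-5, 12, -7) -> (-(-7), -(-5), -(12)) = (7, 5, -12)
Step 2: (7, 5, -12) -> (-(-12), -(7), -(5)) = (12, -7, -5)
Step 3: (12, -7, -5) -> (-(-5), -(12), -(-7)) = (5, -12, 7)
Step 4: (5, -12, 7) -> (-(7), -(5), -(-12)) = (-7, -5, 12)

Answer: -7 -5 12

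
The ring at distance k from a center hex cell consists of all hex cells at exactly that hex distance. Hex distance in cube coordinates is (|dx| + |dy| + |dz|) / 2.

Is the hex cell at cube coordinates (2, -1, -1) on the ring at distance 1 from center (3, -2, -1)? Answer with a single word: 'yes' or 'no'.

Answer: yes

Derivation:
|px - cx| = |2 - 3| = 1
|py - cy| = |-1 - (-2)| = 1
|pz - cz| = |-1 - (-1)| = 0
distance = (1+1+0)/2 = 2/2 = 1
radius = 1; distance == radius -> yes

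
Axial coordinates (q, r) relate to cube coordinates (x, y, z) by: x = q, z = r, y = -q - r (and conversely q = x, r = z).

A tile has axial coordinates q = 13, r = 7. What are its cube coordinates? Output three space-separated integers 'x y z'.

x = q = 13
z = r = 7
y = -x - z = -(13) - (7) = -20

Answer: 13 -20 7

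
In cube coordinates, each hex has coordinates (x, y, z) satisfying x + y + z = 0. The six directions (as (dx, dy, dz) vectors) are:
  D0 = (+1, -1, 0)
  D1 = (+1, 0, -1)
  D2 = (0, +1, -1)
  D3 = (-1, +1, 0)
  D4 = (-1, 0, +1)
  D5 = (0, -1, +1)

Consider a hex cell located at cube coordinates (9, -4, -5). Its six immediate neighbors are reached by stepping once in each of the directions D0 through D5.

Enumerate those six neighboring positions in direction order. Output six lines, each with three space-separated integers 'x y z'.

Center: (9, -4, -5). Add each direction:
  D0: (9, -4, -5) + (1, -1, 0) = (10, -5, -5)
  D1: (9, -4, -5) + (1, 0, -1) = (10, -4, -6)
  D2: (9, -4, -5) + (0, 1, -1) = (9, -3, -6)
  D3: (9, -4, -5) + (-1, 1, 0) = (8, -3, -5)
  D4: (9, -4, -5) + (-1, 0, 1) = (8, -4, -4)
  D5: (9, -4, -5) + (0, -1, 1) = (9, -5, -4)

Answer: 10 -5 -5
10 -4 -6
9 -3 -6
8 -3 -5
8 -4 -4
9 -5 -4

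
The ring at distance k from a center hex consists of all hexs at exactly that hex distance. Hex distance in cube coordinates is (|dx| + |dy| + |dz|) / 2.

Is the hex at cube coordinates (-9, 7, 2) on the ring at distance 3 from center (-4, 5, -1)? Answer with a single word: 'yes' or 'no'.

|px - cx| = |-9 - (-4)| = 5
|py - cy| = |7 - 5| = 2
|pz - cz| = |2 - (-1)| = 3
distance = (5+2+3)/2 = 10/2 = 5
radius = 3; distance != radius -> no

Answer: no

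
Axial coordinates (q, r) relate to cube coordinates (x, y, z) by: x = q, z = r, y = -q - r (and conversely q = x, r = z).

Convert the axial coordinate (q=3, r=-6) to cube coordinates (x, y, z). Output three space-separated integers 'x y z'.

Answer: 3 3 -6

Derivation:
x = q = 3
z = r = -6
y = -x - z = -(3) - (-6) = 3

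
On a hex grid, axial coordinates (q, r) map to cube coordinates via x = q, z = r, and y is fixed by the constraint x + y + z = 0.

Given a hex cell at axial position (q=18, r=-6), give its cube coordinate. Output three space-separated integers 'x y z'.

x = q = 18
z = r = -6
y = -x - z = -(18) - (-6) = -12

Answer: 18 -12 -6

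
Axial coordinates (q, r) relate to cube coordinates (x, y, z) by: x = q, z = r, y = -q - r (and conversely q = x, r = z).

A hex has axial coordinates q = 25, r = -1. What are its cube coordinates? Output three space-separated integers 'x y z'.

Answer: 25 -24 -1

Derivation:
x = q = 25
z = r = -1
y = -x - z = -(25) - (-1) = -24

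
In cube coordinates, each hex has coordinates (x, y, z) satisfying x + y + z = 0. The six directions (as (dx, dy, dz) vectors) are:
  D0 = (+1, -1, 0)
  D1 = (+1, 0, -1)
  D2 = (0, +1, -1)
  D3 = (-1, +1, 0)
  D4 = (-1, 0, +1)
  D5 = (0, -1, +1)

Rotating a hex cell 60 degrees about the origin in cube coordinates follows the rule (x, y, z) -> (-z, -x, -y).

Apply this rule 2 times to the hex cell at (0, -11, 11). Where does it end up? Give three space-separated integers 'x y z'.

Answer: -11 11 0

Derivation:
Start: (0, -11, 11)
Step 1: (0, -11, 11) -> (-(11), -(0), -(-11)) = (-11, 0, 11)
Step 2: (-11, 0, 11) -> (-(11), -(-11), -(0)) = (-11, 11, 0)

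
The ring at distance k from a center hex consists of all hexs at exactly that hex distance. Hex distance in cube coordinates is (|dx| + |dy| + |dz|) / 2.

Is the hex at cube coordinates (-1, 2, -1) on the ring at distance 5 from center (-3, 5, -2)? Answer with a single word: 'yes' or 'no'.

|px - cx| = |-1 - (-3)| = 2
|py - cy| = |2 - 5| = 3
|pz - cz| = |-1 - (-2)| = 1
distance = (2+3+1)/2 = 6/2 = 3
radius = 5; distance != radius -> no

Answer: no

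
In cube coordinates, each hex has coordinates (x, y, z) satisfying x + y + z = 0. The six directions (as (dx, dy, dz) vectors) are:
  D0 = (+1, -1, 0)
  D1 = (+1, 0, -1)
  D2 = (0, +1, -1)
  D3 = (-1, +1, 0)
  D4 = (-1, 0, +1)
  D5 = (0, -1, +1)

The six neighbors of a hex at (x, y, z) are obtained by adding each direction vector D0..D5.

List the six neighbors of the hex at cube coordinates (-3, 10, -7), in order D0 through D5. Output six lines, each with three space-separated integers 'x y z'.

Answer: -2 9 -7
-2 10 -8
-3 11 -8
-4 11 -7
-4 10 -6
-3 9 -6

Derivation:
Center: (-3, 10, -7). Add each direction:
  D0: (-3, 10, -7) + (1, -1, 0) = (-2, 9, -7)
  D1: (-3, 10, -7) + (1, 0, -1) = (-2, 10, -8)
  D2: (-3, 10, -7) + (0, 1, -1) = (-3, 11, -8)
  D3: (-3, 10, -7) + (-1, 1, 0) = (-4, 11, -7)
  D4: (-3, 10, -7) + (-1, 0, 1) = (-4, 10, -6)
  D5: (-3, 10, -7) + (0, -1, 1) = (-3, 9, -6)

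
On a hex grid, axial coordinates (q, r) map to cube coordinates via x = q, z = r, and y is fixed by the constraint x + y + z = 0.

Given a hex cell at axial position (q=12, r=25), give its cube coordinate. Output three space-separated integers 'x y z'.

Answer: 12 -37 25

Derivation:
x = q = 12
z = r = 25
y = -x - z = -(12) - (25) = -37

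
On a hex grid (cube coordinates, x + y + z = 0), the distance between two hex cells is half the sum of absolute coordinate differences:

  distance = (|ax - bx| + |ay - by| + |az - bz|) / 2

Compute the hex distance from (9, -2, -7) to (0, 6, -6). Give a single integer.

|ax - bx| = |9 - 0| = 9
|ay - by| = |-2 - 6| = 8
|az - bz| = |-7 - (-6)| = 1
distance = (9 + 8 + 1) / 2 = 18 / 2 = 9

Answer: 9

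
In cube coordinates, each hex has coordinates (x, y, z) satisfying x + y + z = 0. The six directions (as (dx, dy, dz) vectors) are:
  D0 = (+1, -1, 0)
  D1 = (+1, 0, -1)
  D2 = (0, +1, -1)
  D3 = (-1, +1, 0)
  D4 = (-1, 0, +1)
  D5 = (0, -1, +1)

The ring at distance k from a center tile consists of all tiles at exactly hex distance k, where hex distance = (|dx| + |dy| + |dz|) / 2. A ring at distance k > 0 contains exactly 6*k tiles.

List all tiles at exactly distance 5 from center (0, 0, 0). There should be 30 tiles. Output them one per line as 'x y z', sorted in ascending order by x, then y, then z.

Answer: -5 0 5
-5 1 4
-5 2 3
-5 3 2
-5 4 1
-5 5 0
-4 -1 5
-4 5 -1
-3 -2 5
-3 5 -2
-2 -3 5
-2 5 -3
-1 -4 5
-1 5 -4
0 -5 5
0 5 -5
1 -5 4
1 4 -5
2 -5 3
2 3 -5
3 -5 2
3 2 -5
4 -5 1
4 1 -5
5 -5 0
5 -4 -1
5 -3 -2
5 -2 -3
5 -1 -4
5 0 -5

Derivation:
Walk ring at distance 5 from (0, 0, 0):
Start at center + D4*5 = (-5, 0, 5)
  hex 0: (-5, 0, 5)
  hex 1: (-4, -1, 5)
  hex 2: (-3, -2, 5)
  hex 3: (-2, -3, 5)
  hex 4: (-1, -4, 5)
  hex 5: (0, -5, 5)
  hex 6: (1, -5, 4)
  hex 7: (2, -5, 3)
  hex 8: (3, -5, 2)
  hex 9: (4, -5, 1)
  hex 10: (5, -5, 0)
  hex 11: (5, -4, -1)
  hex 12: (5, -3, -2)
  hex 13: (5, -2, -3)
  hex 14: (5, -1, -4)
  hex 15: (5, 0, -5)
  hex 16: (4, 1, -5)
  hex 17: (3, 2, -5)
  hex 18: (2, 3, -5)
  hex 19: (1, 4, -5)
  hex 20: (0, 5, -5)
  hex 21: (-1, 5, -4)
  hex 22: (-2, 5, -3)
  hex 23: (-3, 5, -2)
  hex 24: (-4, 5, -1)
  hex 25: (-5, 5, 0)
  hex 26: (-5, 4, 1)
  hex 27: (-5, 3, 2)
  hex 28: (-5, 2, 3)
  hex 29: (-5, 1, 4)
Sorted: 30 hexes.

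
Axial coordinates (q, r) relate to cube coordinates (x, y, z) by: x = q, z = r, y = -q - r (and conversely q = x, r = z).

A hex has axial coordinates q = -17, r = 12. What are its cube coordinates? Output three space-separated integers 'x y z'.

x = q = -17
z = r = 12
y = -x - z = -(-17) - (12) = 5

Answer: -17 5 12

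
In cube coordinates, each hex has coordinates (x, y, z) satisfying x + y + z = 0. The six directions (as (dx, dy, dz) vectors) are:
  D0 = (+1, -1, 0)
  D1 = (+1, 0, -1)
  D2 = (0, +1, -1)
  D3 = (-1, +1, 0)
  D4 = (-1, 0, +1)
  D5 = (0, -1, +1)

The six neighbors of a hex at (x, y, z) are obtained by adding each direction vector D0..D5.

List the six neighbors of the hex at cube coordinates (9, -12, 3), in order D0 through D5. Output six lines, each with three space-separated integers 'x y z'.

Center: (9, -12, 3). Add each direction:
  D0: (9, -12, 3) + (1, -1, 0) = (10, -13, 3)
  D1: (9, -12, 3) + (1, 0, -1) = (10, -12, 2)
  D2: (9, -12, 3) + (0, 1, -1) = (9, -11, 2)
  D3: (9, -12, 3) + (-1, 1, 0) = (8, -11, 3)
  D4: (9, -12, 3) + (-1, 0, 1) = (8, -12, 4)
  D5: (9, -12, 3) + (0, -1, 1) = (9, -13, 4)

Answer: 10 -13 3
10 -12 2
9 -11 2
8 -11 3
8 -12 4
9 -13 4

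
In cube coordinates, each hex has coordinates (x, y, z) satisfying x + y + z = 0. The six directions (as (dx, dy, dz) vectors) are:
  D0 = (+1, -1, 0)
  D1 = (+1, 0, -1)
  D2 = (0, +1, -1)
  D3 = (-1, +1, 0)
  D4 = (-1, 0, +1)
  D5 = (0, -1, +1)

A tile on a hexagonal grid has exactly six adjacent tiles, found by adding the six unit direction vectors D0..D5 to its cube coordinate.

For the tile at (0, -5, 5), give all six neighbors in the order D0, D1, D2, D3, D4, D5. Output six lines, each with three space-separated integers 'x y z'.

Answer: 1 -6 5
1 -5 4
0 -4 4
-1 -4 5
-1 -5 6
0 -6 6

Derivation:
Center: (0, -5, 5). Add each direction:
  D0: (0, -5, 5) + (1, -1, 0) = (1, -6, 5)
  D1: (0, -5, 5) + (1, 0, -1) = (1, -5, 4)
  D2: (0, -5, 5) + (0, 1, -1) = (0, -4, 4)
  D3: (0, -5, 5) + (-1, 1, 0) = (-1, -4, 5)
  D4: (0, -5, 5) + (-1, 0, 1) = (-1, -5, 6)
  D5: (0, -5, 5) + (0, -1, 1) = (0, -6, 6)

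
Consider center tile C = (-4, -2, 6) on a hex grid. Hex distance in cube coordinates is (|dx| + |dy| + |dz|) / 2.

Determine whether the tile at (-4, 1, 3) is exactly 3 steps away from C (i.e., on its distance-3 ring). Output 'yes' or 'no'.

|px - cx| = |-4 - (-4)| = 0
|py - cy| = |1 - (-2)| = 3
|pz - cz| = |3 - 6| = 3
distance = (0+3+3)/2 = 6/2 = 3
radius = 3; distance == radius -> yes

Answer: yes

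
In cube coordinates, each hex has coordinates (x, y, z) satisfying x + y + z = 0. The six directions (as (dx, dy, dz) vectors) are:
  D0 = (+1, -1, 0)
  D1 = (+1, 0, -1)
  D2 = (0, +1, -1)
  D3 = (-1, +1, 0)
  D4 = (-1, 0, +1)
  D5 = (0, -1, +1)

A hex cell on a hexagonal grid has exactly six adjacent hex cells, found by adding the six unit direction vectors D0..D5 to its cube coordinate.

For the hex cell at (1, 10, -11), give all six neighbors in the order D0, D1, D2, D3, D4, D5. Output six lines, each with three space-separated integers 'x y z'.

Answer: 2 9 -11
2 10 -12
1 11 -12
0 11 -11
0 10 -10
1 9 -10

Derivation:
Center: (1, 10, -11). Add each direction:
  D0: (1, 10, -11) + (1, -1, 0) = (2, 9, -11)
  D1: (1, 10, -11) + (1, 0, -1) = (2, 10, -12)
  D2: (1, 10, -11) + (0, 1, -1) = (1, 11, -12)
  D3: (1, 10, -11) + (-1, 1, 0) = (0, 11, -11)
  D4: (1, 10, -11) + (-1, 0, 1) = (0, 10, -10)
  D5: (1, 10, -11) + (0, -1, 1) = (1, 9, -10)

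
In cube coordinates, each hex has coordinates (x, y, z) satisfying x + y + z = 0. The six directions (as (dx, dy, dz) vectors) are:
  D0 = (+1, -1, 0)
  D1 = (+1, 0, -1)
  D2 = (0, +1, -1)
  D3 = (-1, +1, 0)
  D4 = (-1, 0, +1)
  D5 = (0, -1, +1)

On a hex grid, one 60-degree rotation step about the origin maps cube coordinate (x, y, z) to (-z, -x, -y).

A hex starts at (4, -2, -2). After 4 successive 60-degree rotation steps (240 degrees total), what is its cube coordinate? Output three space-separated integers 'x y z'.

Start: (4, -2, -2)
Step 1: (4, -2, -2) -> (-(-2), -(4), -(-2)) = (2, -4, 2)
Step 2: (2, -4, 2) -> (-(2), -(2), -(-4)) = (-2, -2, 4)
Step 3: (-2, -2, 4) -> (-(4), -(-2), -(-2)) = (-4, 2, 2)
Step 4: (-4, 2, 2) -> (-(2), -(-4), -(2)) = (-2, 4, -2)

Answer: -2 4 -2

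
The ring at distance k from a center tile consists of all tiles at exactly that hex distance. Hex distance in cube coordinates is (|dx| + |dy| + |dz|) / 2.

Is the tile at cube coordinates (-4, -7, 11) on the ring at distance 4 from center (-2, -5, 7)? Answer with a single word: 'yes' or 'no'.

|px - cx| = |-4 - (-2)| = 2
|py - cy| = |-7 - (-5)| = 2
|pz - cz| = |11 - 7| = 4
distance = (2+2+4)/2 = 8/2 = 4
radius = 4; distance == radius -> yes

Answer: yes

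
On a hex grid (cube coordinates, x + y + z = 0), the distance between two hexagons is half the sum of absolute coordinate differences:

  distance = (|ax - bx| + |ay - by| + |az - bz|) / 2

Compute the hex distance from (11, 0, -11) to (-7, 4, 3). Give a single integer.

Answer: 18

Derivation:
|ax - bx| = |11 - (-7)| = 18
|ay - by| = |0 - 4| = 4
|az - bz| = |-11 - 3| = 14
distance = (18 + 4 + 14) / 2 = 36 / 2 = 18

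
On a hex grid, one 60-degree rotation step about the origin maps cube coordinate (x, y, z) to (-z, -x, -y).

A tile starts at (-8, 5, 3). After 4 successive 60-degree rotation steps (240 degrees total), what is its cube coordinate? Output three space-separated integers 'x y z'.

Start: (-8, 5, 3)
Step 1: (-8, 5, 3) -> (-(3), -(-8), -(5)) = (-3, 8, -5)
Step 2: (-3, 8, -5) -> (-(-5), -(-3), -(8)) = (5, 3, -8)
Step 3: (5, 3, -8) -> (-(-8), -(5), -(3)) = (8, -5, -3)
Step 4: (8, -5, -3) -> (-(-3), -(8), -(-5)) = (3, -8, 5)

Answer: 3 -8 5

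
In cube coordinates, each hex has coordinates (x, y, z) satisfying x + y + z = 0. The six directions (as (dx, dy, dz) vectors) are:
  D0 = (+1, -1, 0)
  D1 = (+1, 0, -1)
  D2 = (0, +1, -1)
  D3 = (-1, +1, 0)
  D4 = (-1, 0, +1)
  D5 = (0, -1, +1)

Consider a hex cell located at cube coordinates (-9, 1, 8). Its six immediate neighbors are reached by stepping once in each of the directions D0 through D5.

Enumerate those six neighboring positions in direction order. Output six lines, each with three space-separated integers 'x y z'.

Answer: -8 0 8
-8 1 7
-9 2 7
-10 2 8
-10 1 9
-9 0 9

Derivation:
Center: (-9, 1, 8). Add each direction:
  D0: (-9, 1, 8) + (1, -1, 0) = (-8, 0, 8)
  D1: (-9, 1, 8) + (1, 0, -1) = (-8, 1, 7)
  D2: (-9, 1, 8) + (0, 1, -1) = (-9, 2, 7)
  D3: (-9, 1, 8) + (-1, 1, 0) = (-10, 2, 8)
  D4: (-9, 1, 8) + (-1, 0, 1) = (-10, 1, 9)
  D5: (-9, 1, 8) + (0, -1, 1) = (-9, 0, 9)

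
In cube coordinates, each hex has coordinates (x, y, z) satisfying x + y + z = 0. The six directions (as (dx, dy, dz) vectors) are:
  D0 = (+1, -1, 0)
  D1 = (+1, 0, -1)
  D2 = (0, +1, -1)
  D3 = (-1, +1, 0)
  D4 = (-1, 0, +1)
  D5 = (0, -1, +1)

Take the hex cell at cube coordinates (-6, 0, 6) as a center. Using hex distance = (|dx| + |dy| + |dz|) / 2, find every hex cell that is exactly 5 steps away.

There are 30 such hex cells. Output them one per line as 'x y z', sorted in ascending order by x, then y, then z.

Answer: -11 0 11
-11 1 10
-11 2 9
-11 3 8
-11 4 7
-11 5 6
-10 -1 11
-10 5 5
-9 -2 11
-9 5 4
-8 -3 11
-8 5 3
-7 -4 11
-7 5 2
-6 -5 11
-6 5 1
-5 -5 10
-5 4 1
-4 -5 9
-4 3 1
-3 -5 8
-3 2 1
-2 -5 7
-2 1 1
-1 -5 6
-1 -4 5
-1 -3 4
-1 -2 3
-1 -1 2
-1 0 1

Derivation:
Walk ring at distance 5 from (-6, 0, 6):
Start at center + D4*5 = (-11, 0, 11)
  hex 0: (-11, 0, 11)
  hex 1: (-10, -1, 11)
  hex 2: (-9, -2, 11)
  hex 3: (-8, -3, 11)
  hex 4: (-7, -4, 11)
  hex 5: (-6, -5, 11)
  hex 6: (-5, -5, 10)
  hex 7: (-4, -5, 9)
  hex 8: (-3, -5, 8)
  hex 9: (-2, -5, 7)
  hex 10: (-1, -5, 6)
  hex 11: (-1, -4, 5)
  hex 12: (-1, -3, 4)
  hex 13: (-1, -2, 3)
  hex 14: (-1, -1, 2)
  hex 15: (-1, 0, 1)
  hex 16: (-2, 1, 1)
  hex 17: (-3, 2, 1)
  hex 18: (-4, 3, 1)
  hex 19: (-5, 4, 1)
  hex 20: (-6, 5, 1)
  hex 21: (-7, 5, 2)
  hex 22: (-8, 5, 3)
  hex 23: (-9, 5, 4)
  hex 24: (-10, 5, 5)
  hex 25: (-11, 5, 6)
  hex 26: (-11, 4, 7)
  hex 27: (-11, 3, 8)
  hex 28: (-11, 2, 9)
  hex 29: (-11, 1, 10)
Sorted: 30 hexes.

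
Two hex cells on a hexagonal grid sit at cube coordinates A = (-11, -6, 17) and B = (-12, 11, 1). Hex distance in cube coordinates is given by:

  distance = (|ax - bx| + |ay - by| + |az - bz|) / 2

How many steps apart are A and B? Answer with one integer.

Answer: 17

Derivation:
|ax - bx| = |-11 - (-12)| = 1
|ay - by| = |-6 - 11| = 17
|az - bz| = |17 - 1| = 16
distance = (1 + 17 + 16) / 2 = 34 / 2 = 17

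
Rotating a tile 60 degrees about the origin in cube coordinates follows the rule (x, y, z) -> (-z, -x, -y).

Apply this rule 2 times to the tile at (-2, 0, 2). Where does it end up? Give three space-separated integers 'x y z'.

Answer: 0 2 -2

Derivation:
Start: (-2, 0, 2)
Step 1: (-2, 0, 2) -> (-(2), -(-2), -(0)) = (-2, 2, 0)
Step 2: (-2, 2, 0) -> (-(0), -(-2), -(2)) = (0, 2, -2)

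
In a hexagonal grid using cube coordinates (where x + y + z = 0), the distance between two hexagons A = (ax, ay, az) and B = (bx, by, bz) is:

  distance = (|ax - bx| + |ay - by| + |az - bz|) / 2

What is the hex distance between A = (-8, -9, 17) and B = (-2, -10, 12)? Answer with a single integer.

|ax - bx| = |-8 - (-2)| = 6
|ay - by| = |-9 - (-10)| = 1
|az - bz| = |17 - 12| = 5
distance = (6 + 1 + 5) / 2 = 12 / 2 = 6

Answer: 6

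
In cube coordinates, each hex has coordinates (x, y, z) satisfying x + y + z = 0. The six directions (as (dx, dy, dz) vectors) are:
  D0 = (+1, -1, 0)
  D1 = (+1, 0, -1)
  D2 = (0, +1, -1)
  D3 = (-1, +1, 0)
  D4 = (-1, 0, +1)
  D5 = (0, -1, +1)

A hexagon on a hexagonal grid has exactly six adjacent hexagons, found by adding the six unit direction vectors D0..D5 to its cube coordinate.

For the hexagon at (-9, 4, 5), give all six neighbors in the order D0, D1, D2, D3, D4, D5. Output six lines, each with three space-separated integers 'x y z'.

Answer: -8 3 5
-8 4 4
-9 5 4
-10 5 5
-10 4 6
-9 3 6

Derivation:
Center: (-9, 4, 5). Add each direction:
  D0: (-9, 4, 5) + (1, -1, 0) = (-8, 3, 5)
  D1: (-9, 4, 5) + (1, 0, -1) = (-8, 4, 4)
  D2: (-9, 4, 5) + (0, 1, -1) = (-9, 5, 4)
  D3: (-9, 4, 5) + (-1, 1, 0) = (-10, 5, 5)
  D4: (-9, 4, 5) + (-1, 0, 1) = (-10, 4, 6)
  D5: (-9, 4, 5) + (0, -1, 1) = (-9, 3, 6)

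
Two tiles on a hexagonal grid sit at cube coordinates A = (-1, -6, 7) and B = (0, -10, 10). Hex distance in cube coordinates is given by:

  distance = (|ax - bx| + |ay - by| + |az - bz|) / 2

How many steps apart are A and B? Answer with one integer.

Answer: 4

Derivation:
|ax - bx| = |-1 - 0| = 1
|ay - by| = |-6 - (-10)| = 4
|az - bz| = |7 - 10| = 3
distance = (1 + 4 + 3) / 2 = 8 / 2 = 4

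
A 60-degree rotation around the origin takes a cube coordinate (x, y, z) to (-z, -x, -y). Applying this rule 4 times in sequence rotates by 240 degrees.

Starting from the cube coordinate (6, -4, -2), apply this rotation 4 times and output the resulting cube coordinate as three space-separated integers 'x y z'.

Start: (6, -4, -2)
Step 1: (6, -4, -2) -> (-(-2), -(6), -(-4)) = (2, -6, 4)
Step 2: (2, -6, 4) -> (-(4), -(2), -(-6)) = (-4, -2, 6)
Step 3: (-4, -2, 6) -> (-(6), -(-4), -(-2)) = (-6, 4, 2)
Step 4: (-6, 4, 2) -> (-(2), -(-6), -(4)) = (-2, 6, -4)

Answer: -2 6 -4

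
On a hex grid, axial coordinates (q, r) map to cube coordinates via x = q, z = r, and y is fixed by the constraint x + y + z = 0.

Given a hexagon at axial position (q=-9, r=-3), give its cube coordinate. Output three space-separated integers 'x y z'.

Answer: -9 12 -3

Derivation:
x = q = -9
z = r = -3
y = -x - z = -(-9) - (-3) = 12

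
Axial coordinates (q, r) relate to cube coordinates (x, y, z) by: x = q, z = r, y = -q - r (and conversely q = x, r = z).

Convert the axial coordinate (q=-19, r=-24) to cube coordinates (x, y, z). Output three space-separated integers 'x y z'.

Answer: -19 43 -24

Derivation:
x = q = -19
z = r = -24
y = -x - z = -(-19) - (-24) = 43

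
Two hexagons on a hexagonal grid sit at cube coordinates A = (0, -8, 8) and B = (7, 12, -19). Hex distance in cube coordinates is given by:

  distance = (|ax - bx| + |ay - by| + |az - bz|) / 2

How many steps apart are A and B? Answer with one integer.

Answer: 27

Derivation:
|ax - bx| = |0 - 7| = 7
|ay - by| = |-8 - 12| = 20
|az - bz| = |8 - (-19)| = 27
distance = (7 + 20 + 27) / 2 = 54 / 2 = 27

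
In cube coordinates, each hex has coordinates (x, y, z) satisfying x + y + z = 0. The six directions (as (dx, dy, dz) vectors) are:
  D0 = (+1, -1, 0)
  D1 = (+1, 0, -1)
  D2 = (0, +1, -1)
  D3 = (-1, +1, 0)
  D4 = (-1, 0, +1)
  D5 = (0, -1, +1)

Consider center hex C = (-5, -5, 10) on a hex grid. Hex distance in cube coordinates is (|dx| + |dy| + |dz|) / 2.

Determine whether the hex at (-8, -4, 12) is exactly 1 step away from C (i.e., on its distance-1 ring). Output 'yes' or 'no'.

|px - cx| = |-8 - (-5)| = 3
|py - cy| = |-4 - (-5)| = 1
|pz - cz| = |12 - 10| = 2
distance = (3+1+2)/2 = 6/2 = 3
radius = 1; distance != radius -> no

Answer: no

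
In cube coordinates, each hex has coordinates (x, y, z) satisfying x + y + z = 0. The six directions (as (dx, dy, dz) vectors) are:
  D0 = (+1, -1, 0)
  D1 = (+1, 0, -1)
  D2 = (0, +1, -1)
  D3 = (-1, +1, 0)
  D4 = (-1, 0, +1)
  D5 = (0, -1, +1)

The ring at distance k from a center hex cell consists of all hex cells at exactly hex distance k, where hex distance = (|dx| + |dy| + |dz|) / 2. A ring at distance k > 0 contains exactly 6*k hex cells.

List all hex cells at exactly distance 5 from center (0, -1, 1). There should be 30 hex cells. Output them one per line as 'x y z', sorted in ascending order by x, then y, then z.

Walk ring at distance 5 from (0, -1, 1):
Start at center + D4*5 = (-5, -1, 6)
  hex 0: (-5, -1, 6)
  hex 1: (-4, -2, 6)
  hex 2: (-3, -3, 6)
  hex 3: (-2, -4, 6)
  hex 4: (-1, -5, 6)
  hex 5: (0, -6, 6)
  hex 6: (1, -6, 5)
  hex 7: (2, -6, 4)
  hex 8: (3, -6, 3)
  hex 9: (4, -6, 2)
  hex 10: (5, -6, 1)
  hex 11: (5, -5, 0)
  hex 12: (5, -4, -1)
  hex 13: (5, -3, -2)
  hex 14: (5, -2, -3)
  hex 15: (5, -1, -4)
  hex 16: (4, 0, -4)
  hex 17: (3, 1, -4)
  hex 18: (2, 2, -4)
  hex 19: (1, 3, -4)
  hex 20: (0, 4, -4)
  hex 21: (-1, 4, -3)
  hex 22: (-2, 4, -2)
  hex 23: (-3, 4, -1)
  hex 24: (-4, 4, 0)
  hex 25: (-5, 4, 1)
  hex 26: (-5, 3, 2)
  hex 27: (-5, 2, 3)
  hex 28: (-5, 1, 4)
  hex 29: (-5, 0, 5)
Sorted: 30 hexes.

Answer: -5 -1 6
-5 0 5
-5 1 4
-5 2 3
-5 3 2
-5 4 1
-4 -2 6
-4 4 0
-3 -3 6
-3 4 -1
-2 -4 6
-2 4 -2
-1 -5 6
-1 4 -3
0 -6 6
0 4 -4
1 -6 5
1 3 -4
2 -6 4
2 2 -4
3 -6 3
3 1 -4
4 -6 2
4 0 -4
5 -6 1
5 -5 0
5 -4 -1
5 -3 -2
5 -2 -3
5 -1 -4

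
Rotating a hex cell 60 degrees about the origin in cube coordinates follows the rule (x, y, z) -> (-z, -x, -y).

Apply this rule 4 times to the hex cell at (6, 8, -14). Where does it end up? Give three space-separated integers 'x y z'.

Start: (6, 8, -14)
Step 1: (6, 8, -14) -> (-(-14), -(6), -(8)) = (14, -6, -8)
Step 2: (14, -6, -8) -> (-(-8), -(14), -(-6)) = (8, -14, 6)
Step 3: (8, -14, 6) -> (-(6), -(8), -(-14)) = (-6, -8, 14)
Step 4: (-6, -8, 14) -> (-(14), -(-6), -(-8)) = (-14, 6, 8)

Answer: -14 6 8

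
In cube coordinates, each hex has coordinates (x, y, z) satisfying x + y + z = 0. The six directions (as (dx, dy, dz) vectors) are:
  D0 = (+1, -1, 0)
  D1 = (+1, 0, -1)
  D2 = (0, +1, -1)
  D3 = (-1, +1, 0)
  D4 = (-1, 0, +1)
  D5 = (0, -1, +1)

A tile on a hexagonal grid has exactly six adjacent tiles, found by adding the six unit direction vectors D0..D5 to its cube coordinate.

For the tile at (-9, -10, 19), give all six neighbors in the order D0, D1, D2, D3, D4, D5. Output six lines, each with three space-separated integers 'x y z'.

Answer: -8 -11 19
-8 -10 18
-9 -9 18
-10 -9 19
-10 -10 20
-9 -11 20

Derivation:
Center: (-9, -10, 19). Add each direction:
  D0: (-9, -10, 19) + (1, -1, 0) = (-8, -11, 19)
  D1: (-9, -10, 19) + (1, 0, -1) = (-8, -10, 18)
  D2: (-9, -10, 19) + (0, 1, -1) = (-9, -9, 18)
  D3: (-9, -10, 19) + (-1, 1, 0) = (-10, -9, 19)
  D4: (-9, -10, 19) + (-1, 0, 1) = (-10, -10, 20)
  D5: (-9, -10, 19) + (0, -1, 1) = (-9, -11, 20)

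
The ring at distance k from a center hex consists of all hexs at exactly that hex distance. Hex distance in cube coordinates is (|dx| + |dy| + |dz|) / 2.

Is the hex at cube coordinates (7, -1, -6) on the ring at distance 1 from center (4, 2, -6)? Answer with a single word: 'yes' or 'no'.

Answer: no

Derivation:
|px - cx| = |7 - 4| = 3
|py - cy| = |-1 - 2| = 3
|pz - cz| = |-6 - (-6)| = 0
distance = (3+3+0)/2 = 6/2 = 3
radius = 1; distance != radius -> no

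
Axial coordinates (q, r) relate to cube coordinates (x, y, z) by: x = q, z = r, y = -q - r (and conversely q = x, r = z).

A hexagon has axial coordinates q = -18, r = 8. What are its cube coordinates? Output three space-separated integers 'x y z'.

Answer: -18 10 8

Derivation:
x = q = -18
z = r = 8
y = -x - z = -(-18) - (8) = 10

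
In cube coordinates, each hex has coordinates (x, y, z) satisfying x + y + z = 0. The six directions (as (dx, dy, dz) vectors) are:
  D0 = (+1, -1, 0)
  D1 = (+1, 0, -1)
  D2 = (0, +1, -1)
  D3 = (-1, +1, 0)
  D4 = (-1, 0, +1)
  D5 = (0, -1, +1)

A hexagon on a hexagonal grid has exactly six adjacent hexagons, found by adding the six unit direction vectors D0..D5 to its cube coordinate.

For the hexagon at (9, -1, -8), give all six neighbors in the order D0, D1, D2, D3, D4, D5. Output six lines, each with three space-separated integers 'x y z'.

Answer: 10 -2 -8
10 -1 -9
9 0 -9
8 0 -8
8 -1 -7
9 -2 -7

Derivation:
Center: (9, -1, -8). Add each direction:
  D0: (9, -1, -8) + (1, -1, 0) = (10, -2, -8)
  D1: (9, -1, -8) + (1, 0, -1) = (10, -1, -9)
  D2: (9, -1, -8) + (0, 1, -1) = (9, 0, -9)
  D3: (9, -1, -8) + (-1, 1, 0) = (8, 0, -8)
  D4: (9, -1, -8) + (-1, 0, 1) = (8, -1, -7)
  D5: (9, -1, -8) + (0, -1, 1) = (9, -2, -7)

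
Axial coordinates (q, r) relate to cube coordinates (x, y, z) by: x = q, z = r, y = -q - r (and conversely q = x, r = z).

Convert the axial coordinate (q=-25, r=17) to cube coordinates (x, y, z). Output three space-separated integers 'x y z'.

Answer: -25 8 17

Derivation:
x = q = -25
z = r = 17
y = -x - z = -(-25) - (17) = 8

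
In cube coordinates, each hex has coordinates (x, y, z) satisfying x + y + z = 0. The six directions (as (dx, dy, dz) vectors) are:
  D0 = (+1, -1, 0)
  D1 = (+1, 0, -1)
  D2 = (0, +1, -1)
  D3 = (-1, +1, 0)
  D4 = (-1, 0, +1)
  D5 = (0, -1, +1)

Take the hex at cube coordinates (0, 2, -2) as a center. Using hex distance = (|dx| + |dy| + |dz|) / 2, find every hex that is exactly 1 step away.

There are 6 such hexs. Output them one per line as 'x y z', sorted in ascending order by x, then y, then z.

Walk ring at distance 1 from (0, 2, -2):
Start at center + D4*1 = (-1, 2, -1)
  hex 0: (-1, 2, -1)
  hex 1: (0, 1, -1)
  hex 2: (1, 1, -2)
  hex 3: (1, 2, -3)
  hex 4: (0, 3, -3)
  hex 5: (-1, 3, -2)
Sorted: 6 hexes.

Answer: -1 2 -1
-1 3 -2
0 1 -1
0 3 -3
1 1 -2
1 2 -3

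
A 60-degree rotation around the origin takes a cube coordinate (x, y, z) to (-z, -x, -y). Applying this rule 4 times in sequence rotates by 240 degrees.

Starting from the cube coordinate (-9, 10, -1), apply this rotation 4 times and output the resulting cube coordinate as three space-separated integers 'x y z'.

Answer: -1 -9 10

Derivation:
Start: (-9, 10, -1)
Step 1: (-9, 10, -1) -> (-(-1), -(-9), -(10)) = (1, 9, -10)
Step 2: (1, 9, -10) -> (-(-10), -(1), -(9)) = (10, -1, -9)
Step 3: (10, -1, -9) -> (-(-9), -(10), -(-1)) = (9, -10, 1)
Step 4: (9, -10, 1) -> (-(1), -(9), -(-10)) = (-1, -9, 10)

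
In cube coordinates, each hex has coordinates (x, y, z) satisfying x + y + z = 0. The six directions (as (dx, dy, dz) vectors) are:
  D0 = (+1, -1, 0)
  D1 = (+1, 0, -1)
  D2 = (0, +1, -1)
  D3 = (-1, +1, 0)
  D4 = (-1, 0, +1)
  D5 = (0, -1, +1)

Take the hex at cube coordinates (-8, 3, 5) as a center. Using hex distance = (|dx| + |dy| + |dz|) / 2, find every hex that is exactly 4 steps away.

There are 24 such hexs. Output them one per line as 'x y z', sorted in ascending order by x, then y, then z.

Answer: -12 3 9
-12 4 8
-12 5 7
-12 6 6
-12 7 5
-11 2 9
-11 7 4
-10 1 9
-10 7 3
-9 0 9
-9 7 2
-8 -1 9
-8 7 1
-7 -1 8
-7 6 1
-6 -1 7
-6 5 1
-5 -1 6
-5 4 1
-4 -1 5
-4 0 4
-4 1 3
-4 2 2
-4 3 1

Derivation:
Walk ring at distance 4 from (-8, 3, 5):
Start at center + D4*4 = (-12, 3, 9)
  hex 0: (-12, 3, 9)
  hex 1: (-11, 2, 9)
  hex 2: (-10, 1, 9)
  hex 3: (-9, 0, 9)
  hex 4: (-8, -1, 9)
  hex 5: (-7, -1, 8)
  hex 6: (-6, -1, 7)
  hex 7: (-5, -1, 6)
  hex 8: (-4, -1, 5)
  hex 9: (-4, 0, 4)
  hex 10: (-4, 1, 3)
  hex 11: (-4, 2, 2)
  hex 12: (-4, 3, 1)
  hex 13: (-5, 4, 1)
  hex 14: (-6, 5, 1)
  hex 15: (-7, 6, 1)
  hex 16: (-8, 7, 1)
  hex 17: (-9, 7, 2)
  hex 18: (-10, 7, 3)
  hex 19: (-11, 7, 4)
  hex 20: (-12, 7, 5)
  hex 21: (-12, 6, 6)
  hex 22: (-12, 5, 7)
  hex 23: (-12, 4, 8)
Sorted: 24 hexes.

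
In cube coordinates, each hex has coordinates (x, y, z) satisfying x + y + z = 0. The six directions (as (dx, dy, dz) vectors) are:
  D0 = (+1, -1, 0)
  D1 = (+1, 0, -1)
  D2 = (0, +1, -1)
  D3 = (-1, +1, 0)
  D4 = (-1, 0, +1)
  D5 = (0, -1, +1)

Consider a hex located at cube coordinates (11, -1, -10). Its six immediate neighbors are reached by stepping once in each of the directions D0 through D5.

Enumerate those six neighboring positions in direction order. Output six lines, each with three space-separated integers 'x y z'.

Center: (11, -1, -10). Add each direction:
  D0: (11, -1, -10) + (1, -1, 0) = (12, -2, -10)
  D1: (11, -1, -10) + (1, 0, -1) = (12, -1, -11)
  D2: (11, -1, -10) + (0, 1, -1) = (11, 0, -11)
  D3: (11, -1, -10) + (-1, 1, 0) = (10, 0, -10)
  D4: (11, -1, -10) + (-1, 0, 1) = (10, -1, -9)
  D5: (11, -1, -10) + (0, -1, 1) = (11, -2, -9)

Answer: 12 -2 -10
12 -1 -11
11 0 -11
10 0 -10
10 -1 -9
11 -2 -9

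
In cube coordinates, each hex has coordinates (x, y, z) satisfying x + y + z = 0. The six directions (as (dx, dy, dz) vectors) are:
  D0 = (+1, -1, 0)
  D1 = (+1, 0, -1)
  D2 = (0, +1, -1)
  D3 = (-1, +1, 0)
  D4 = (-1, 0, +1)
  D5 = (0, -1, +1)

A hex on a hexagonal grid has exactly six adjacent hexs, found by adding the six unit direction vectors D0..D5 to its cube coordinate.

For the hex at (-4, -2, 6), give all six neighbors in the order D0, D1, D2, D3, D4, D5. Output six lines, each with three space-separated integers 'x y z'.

Center: (-4, -2, 6). Add each direction:
  D0: (-4, -2, 6) + (1, -1, 0) = (-3, -3, 6)
  D1: (-4, -2, 6) + (1, 0, -1) = (-3, -2, 5)
  D2: (-4, -2, 6) + (0, 1, -1) = (-4, -1, 5)
  D3: (-4, -2, 6) + (-1, 1, 0) = (-5, -1, 6)
  D4: (-4, -2, 6) + (-1, 0, 1) = (-5, -2, 7)
  D5: (-4, -2, 6) + (0, -1, 1) = (-4, -3, 7)

Answer: -3 -3 6
-3 -2 5
-4 -1 5
-5 -1 6
-5 -2 7
-4 -3 7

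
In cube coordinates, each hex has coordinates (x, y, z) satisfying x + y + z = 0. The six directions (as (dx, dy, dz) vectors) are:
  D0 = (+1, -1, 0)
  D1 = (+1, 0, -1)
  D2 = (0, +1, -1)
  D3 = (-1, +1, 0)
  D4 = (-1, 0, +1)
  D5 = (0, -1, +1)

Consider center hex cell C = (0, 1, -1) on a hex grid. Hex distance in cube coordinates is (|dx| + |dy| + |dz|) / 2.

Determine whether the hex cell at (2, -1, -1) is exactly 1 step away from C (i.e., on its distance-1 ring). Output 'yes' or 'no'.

|px - cx| = |2 - 0| = 2
|py - cy| = |-1 - 1| = 2
|pz - cz| = |-1 - (-1)| = 0
distance = (2+2+0)/2 = 4/2 = 2
radius = 1; distance != radius -> no

Answer: no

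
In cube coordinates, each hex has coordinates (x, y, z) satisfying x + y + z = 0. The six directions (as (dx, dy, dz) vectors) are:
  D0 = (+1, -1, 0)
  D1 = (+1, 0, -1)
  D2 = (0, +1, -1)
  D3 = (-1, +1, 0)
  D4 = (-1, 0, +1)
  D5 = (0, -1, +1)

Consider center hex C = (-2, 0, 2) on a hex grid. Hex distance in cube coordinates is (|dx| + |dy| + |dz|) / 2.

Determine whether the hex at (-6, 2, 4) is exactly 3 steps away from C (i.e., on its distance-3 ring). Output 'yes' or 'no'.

Answer: no

Derivation:
|px - cx| = |-6 - (-2)| = 4
|py - cy| = |2 - 0| = 2
|pz - cz| = |4 - 2| = 2
distance = (4+2+2)/2 = 8/2 = 4
radius = 3; distance != radius -> no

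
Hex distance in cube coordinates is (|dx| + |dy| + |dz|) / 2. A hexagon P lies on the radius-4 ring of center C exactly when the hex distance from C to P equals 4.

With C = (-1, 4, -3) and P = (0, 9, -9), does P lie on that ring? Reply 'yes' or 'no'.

|px - cx| = |0 - (-1)| = 1
|py - cy| = |9 - 4| = 5
|pz - cz| = |-9 - (-3)| = 6
distance = (1+5+6)/2 = 12/2 = 6
radius = 4; distance != radius -> no

Answer: no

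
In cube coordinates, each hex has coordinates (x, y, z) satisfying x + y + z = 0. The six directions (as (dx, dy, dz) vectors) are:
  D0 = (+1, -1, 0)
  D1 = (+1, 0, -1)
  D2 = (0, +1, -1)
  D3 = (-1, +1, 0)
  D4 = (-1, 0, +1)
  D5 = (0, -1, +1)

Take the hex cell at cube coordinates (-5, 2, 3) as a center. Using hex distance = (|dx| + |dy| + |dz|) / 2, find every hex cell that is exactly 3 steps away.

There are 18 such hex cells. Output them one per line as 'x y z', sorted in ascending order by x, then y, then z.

Walk ring at distance 3 from (-5, 2, 3):
Start at center + D4*3 = (-8, 2, 6)
  hex 0: (-8, 2, 6)
  hex 1: (-7, 1, 6)
  hex 2: (-6, 0, 6)
  hex 3: (-5, -1, 6)
  hex 4: (-4, -1, 5)
  hex 5: (-3, -1, 4)
  hex 6: (-2, -1, 3)
  hex 7: (-2, 0, 2)
  hex 8: (-2, 1, 1)
  hex 9: (-2, 2, 0)
  hex 10: (-3, 3, 0)
  hex 11: (-4, 4, 0)
  hex 12: (-5, 5, 0)
  hex 13: (-6, 5, 1)
  hex 14: (-7, 5, 2)
  hex 15: (-8, 5, 3)
  hex 16: (-8, 4, 4)
  hex 17: (-8, 3, 5)
Sorted: 18 hexes.

Answer: -8 2 6
-8 3 5
-8 4 4
-8 5 3
-7 1 6
-7 5 2
-6 0 6
-6 5 1
-5 -1 6
-5 5 0
-4 -1 5
-4 4 0
-3 -1 4
-3 3 0
-2 -1 3
-2 0 2
-2 1 1
-2 2 0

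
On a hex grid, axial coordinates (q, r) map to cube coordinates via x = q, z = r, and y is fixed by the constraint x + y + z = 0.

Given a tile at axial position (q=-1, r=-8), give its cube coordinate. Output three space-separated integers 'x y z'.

Answer: -1 9 -8

Derivation:
x = q = -1
z = r = -8
y = -x - z = -(-1) - (-8) = 9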